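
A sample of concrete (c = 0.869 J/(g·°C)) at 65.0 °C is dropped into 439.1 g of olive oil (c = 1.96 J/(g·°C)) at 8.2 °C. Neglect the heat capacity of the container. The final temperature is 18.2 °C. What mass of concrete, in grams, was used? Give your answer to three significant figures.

q_gained = (439.1 × 1.96) × (18.2 − 8.2) = 8606 J
q_lost = m × 0.869 × (65.0 − 18.2) = 40.6692 m
m = 8606 / 40.6692 = 212 g

m = 212 g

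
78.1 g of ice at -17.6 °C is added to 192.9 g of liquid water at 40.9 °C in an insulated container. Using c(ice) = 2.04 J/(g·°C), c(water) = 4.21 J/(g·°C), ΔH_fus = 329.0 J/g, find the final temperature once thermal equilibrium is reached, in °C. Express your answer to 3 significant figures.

T_f = 4.13 °C

Heat to bring ice to 0 °C and melt it: q₁ = 78.1×2.04×17.6 + 78.1×329.0 = 28499 J
Heat the water can supply cooling to 0 °C: 192.9×4.21×40.9 = 33215.3 J > q₁, so all ice melts.
Energy balance: 192.9×4.21×(40.9 − T) = 28499 + 78.1×4.21×(T − 0)
812.109(40.9 − T) = 28499 + 328.801 T
33215.3 − 28499 = 1140.910 T
T = 4716.3 / 1140.910 = 4.134 °C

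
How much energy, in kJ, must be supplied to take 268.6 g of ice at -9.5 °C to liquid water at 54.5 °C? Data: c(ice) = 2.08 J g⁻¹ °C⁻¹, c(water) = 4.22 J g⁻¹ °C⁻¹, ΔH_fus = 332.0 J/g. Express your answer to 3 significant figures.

q1 (heat ice -9.5→0.0 °C): 268.6 × 2.08 × 9.5 = 5308 J
q2 (melt at 0 °C): 268.6 × 332.0 = 89175 J
q3 (heat water 0.0→54.5 °C): 268.6 × 4.22 × 54.5 = 61775 J
Total: 5308 + 89175 + 61775 = 156258 J = 156 kJ

q = 156 kJ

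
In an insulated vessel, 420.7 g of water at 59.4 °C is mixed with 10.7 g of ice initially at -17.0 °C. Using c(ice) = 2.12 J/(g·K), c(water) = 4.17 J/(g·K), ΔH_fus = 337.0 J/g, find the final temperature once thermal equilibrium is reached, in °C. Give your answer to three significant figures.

Heat to bring ice to 0 °C and melt it: q₁ = 10.7×2.12×17.0 + 10.7×337.0 = 3991.5 J
Heat the water can supply cooling to 0 °C: 420.7×4.17×59.4 = 104207 J > q₁, so all ice melts.
Energy balance: 420.7×4.17×(59.4 − T) = 3991.5 + 10.7×4.17×(T − 0)
1754.319(59.4 − T) = 3991.5 + 44.619 T
104207 − 3991.5 = 1798.938 T
T = 100215.5 / 1798.938 = 55.71 °C

T_f = 55.7 °C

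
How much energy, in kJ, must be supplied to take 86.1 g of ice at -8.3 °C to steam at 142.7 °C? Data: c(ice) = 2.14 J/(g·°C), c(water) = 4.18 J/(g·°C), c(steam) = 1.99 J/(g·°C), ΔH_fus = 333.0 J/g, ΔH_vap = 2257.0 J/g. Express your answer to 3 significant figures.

q1 (heat ice -8.3→0.0 °C): 86.1 × 2.14 × 8.3 = 1529 J
q2 (melt at 0 °C): 86.1 × 333.0 = 28671 J
q3 (heat water 0.0→100.0 °C): 86.1 × 4.18 × 100.0 = 35990 J
q4 (vaporize at 100 °C): 86.1 × 2257.0 = 194328 J
q5 (heat steam 100.0→142.7 °C): 86.1 × 1.99 × 42.7 = 7316 J
Total: 1529 + 28671 + 35990 + 194328 + 7316 = 267834 J = 268 kJ

q = 268 kJ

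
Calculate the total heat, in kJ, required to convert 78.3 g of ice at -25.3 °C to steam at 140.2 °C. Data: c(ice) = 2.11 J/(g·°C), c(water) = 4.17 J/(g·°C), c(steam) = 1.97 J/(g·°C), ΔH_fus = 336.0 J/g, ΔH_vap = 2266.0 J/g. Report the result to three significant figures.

q = 247 kJ

q1 (heat ice -25.3→0.0 °C): 78.3 × 2.11 × 25.3 = 4180 J
q2 (melt at 0 °C): 78.3 × 336.0 = 26309 J
q3 (heat water 0.0→100.0 °C): 78.3 × 4.17 × 100.0 = 32651 J
q4 (vaporize at 100 °C): 78.3 × 2266.0 = 177428 J
q5 (heat steam 100.0→140.2 °C): 78.3 × 1.97 × 40.2 = 6201 J
Total: 4180 + 26309 + 32651 + 177428 + 6201 = 246769 J = 247 kJ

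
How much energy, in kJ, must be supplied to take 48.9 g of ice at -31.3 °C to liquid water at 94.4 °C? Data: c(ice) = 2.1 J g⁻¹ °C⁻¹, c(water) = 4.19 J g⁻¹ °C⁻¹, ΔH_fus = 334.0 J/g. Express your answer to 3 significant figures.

q = 38.9 kJ

q1 (heat ice -31.3→0.0 °C): 48.9 × 2.1 × 31.3 = 3214 J
q2 (melt at 0 °C): 48.9 × 334.0 = 16333 J
q3 (heat water 0.0→94.4 °C): 48.9 × 4.19 × 94.4 = 19342 J
Total: 3214 + 16333 + 19342 = 38889 J = 38.9 kJ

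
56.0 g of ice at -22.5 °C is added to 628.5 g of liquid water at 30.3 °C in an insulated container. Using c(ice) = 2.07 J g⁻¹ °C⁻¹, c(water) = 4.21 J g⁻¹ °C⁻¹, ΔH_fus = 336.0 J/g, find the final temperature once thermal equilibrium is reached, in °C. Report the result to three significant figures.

Heat to bring ice to 0 °C and melt it: q₁ = 56.0×2.07×22.5 + 56.0×336.0 = 21424 J
Heat the water can supply cooling to 0 °C: 628.5×4.21×30.3 = 80173.3 J > q₁, so all ice melts.
Energy balance: 628.5×4.21×(30.3 − T) = 21424 + 56.0×4.21×(T − 0)
2645.985(30.3 − T) = 21424 + 235.76 T
80173.3 − 21424 = 2881.745 T
T = 58749.3 / 2881.745 = 20.39 °C

T_f = 20.4 °C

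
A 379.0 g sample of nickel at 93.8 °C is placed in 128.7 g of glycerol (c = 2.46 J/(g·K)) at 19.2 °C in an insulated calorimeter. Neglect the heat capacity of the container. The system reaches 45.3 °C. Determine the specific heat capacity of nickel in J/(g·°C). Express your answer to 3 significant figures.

c = 0.450 J/(g·°C)

q_gained = (128.7 × 2.46) × (45.3 − 19.2) = 8263 J
q_lost = 379.0 × c × (93.8 − 45.3) = 18381.5 c
Set equal: c = 8263 / 18381.5 = 0.450 J/(g·°C)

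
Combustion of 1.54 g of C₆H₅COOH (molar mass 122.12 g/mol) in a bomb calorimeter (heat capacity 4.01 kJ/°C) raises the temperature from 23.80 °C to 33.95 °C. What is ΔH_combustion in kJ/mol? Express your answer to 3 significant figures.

ΔH = -3230 kJ/mol

ΔT = 33.95 − 23.80 = 10.15 °C
q_cal = C_cal × ΔT = 4.01 × 10.15 = 40.7015 kJ
n = 1.54 / 122.12 = 0.01261 mol
q_rxn = −q_cal = -40.7015 kJ
ΔH = -40.7015 / 0.01261 = -3228 kJ/mol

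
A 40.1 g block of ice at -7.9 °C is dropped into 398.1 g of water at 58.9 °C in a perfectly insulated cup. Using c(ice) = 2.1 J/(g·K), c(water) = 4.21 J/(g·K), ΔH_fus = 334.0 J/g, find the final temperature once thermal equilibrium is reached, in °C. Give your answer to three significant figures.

Heat to bring ice to 0 °C and melt it: q₁ = 40.1×2.1×7.9 + 40.1×334.0 = 14059 J
Heat the water can supply cooling to 0 °C: 398.1×4.21×58.9 = 98716.5 J > q₁, so all ice melts.
Energy balance: 398.1×4.21×(58.9 − T) = 14059 + 40.1×4.21×(T − 0)
1676.001(58.9 − T) = 14059 + 168.821 T
98716.5 − 14059 = 1844.822 T
T = 84657.5 / 1844.822 = 45.89 °C

T_f = 45.9 °C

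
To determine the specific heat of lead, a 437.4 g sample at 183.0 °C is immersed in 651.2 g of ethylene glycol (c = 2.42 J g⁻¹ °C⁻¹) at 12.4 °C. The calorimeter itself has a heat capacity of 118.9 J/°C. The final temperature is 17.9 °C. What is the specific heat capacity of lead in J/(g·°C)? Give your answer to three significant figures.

c = 0.129 J/(g·°C)

q_gained = (651.2 × 2.42 + 118.9) × (17.9 − 12.4) = 9321 J
q_lost = 437.4 × c × (183.0 − 17.9) = 72214.74 c
Set equal: c = 9321 / 72214.74 = 0.129 J/(g·°C)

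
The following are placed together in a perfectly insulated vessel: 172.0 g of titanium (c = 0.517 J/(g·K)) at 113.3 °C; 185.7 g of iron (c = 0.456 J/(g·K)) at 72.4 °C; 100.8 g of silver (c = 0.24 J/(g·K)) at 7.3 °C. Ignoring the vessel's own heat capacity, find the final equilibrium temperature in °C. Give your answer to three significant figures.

Σ mᵢcᵢ(T − Tᵢ) = 0  ⇒  T = Σ mᵢcᵢTᵢ / Σ mᵢcᵢ
Σ mᵢcᵢ = 172.0×0.517 + 185.7×0.456 + 100.8×0.24 = 197.7952
Σ mᵢcᵢTᵢ = 88.924×113.3 + 84.6792×72.4 + 24.192×7.3 = 16382
T = 16382 / 197.7952 = 82.82 °C

T_f = 82.8 °C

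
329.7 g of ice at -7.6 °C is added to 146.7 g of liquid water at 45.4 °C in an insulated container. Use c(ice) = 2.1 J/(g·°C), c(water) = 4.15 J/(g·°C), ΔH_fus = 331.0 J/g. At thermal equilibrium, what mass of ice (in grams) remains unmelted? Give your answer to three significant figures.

Heat to warm all ice to 0 °C: 329.7×2.1×7.6 = 5262.0 J
Heat released by water cooling to 0 °C: 146.7×4.15×45.4 = 27640 J
27640 J < 5262.0 + 329.7×331.0 = 114392.7 J, so not all ice melts; final T = 0 °C.
Heat left for melting: 27640 − 5262.0 = 22378.0 J
Mass melted = 22378.0 / 331.0 = 67.61 g
Ice remaining = 329.7 − 67.61 = 262.09 g

m_ice remaining = 262 g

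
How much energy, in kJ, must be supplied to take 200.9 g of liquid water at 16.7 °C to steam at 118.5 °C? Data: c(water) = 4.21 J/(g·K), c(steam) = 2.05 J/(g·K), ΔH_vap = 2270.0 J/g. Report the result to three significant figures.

q1 (heat water 16.7→100.0 °C): 200.9 × 4.21 × 83.3 = 70454 J
q2 (vaporize at 100 °C): 200.9 × 2270.0 = 456043 J
q3 (heat steam 100.0→118.5 °C): 200.9 × 2.05 × 18.5 = 7619 J
Total: 70454 + 456043 + 7619 = 534116 J = 534 kJ

q = 534 kJ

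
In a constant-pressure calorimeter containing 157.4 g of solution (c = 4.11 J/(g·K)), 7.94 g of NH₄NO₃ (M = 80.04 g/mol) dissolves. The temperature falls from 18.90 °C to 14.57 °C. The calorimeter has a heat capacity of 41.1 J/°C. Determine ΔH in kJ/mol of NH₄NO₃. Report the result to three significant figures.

|ΔT| = |14.57 − 18.90| = 4.33 °C
|q_surr| = (157.4 × 4.11 + 41.1) × 4.33 = 688.014 × 4.33 = 2979 J
n(NH₄NO₃) = 7.94 / 80.04 = 0.09920 mol
Temperature fell, so q_rxn = +|q_surr| = 2.979 kJ
ΔH = q_rxn / n = 30.03 kJ/mol

ΔH = 30.0 kJ/mol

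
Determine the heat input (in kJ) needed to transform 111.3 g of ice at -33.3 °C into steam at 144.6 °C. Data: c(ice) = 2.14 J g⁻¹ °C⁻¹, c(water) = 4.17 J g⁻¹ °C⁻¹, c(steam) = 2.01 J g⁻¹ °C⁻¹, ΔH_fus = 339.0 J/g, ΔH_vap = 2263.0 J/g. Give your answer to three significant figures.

q = 354 kJ

q1 (heat ice -33.3→0.0 °C): 111.3 × 2.14 × 33.3 = 7931 J
q2 (melt at 0 °C): 111.3 × 339.0 = 37731 J
q3 (heat water 0.0→100.0 °C): 111.3 × 4.17 × 100.0 = 46412 J
q4 (vaporize at 100 °C): 111.3 × 2263.0 = 251872 J
q5 (heat steam 100.0→144.6 °C): 111.3 × 2.01 × 44.6 = 9978 J
Total: 7931 + 37731 + 46412 + 251872 + 9978 = 353924 J = 354 kJ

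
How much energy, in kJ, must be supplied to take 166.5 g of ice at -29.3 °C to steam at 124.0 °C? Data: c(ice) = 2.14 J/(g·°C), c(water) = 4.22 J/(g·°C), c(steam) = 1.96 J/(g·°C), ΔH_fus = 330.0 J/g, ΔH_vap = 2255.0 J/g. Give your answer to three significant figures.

q = 519 kJ

q1 (heat ice -29.3→0.0 °C): 166.5 × 2.14 × 29.3 = 10440 J
q2 (melt at 0 °C): 166.5 × 330.0 = 54945 J
q3 (heat water 0.0→100.0 °C): 166.5 × 4.22 × 100.0 = 70263 J
q4 (vaporize at 100 °C): 166.5 × 2255.0 = 375458 J
q5 (heat steam 100.0→124.0 °C): 166.5 × 1.96 × 24.0 = 7832 J
Total: 10440 + 54945 + 70263 + 375458 + 7832 = 518938 J = 519 kJ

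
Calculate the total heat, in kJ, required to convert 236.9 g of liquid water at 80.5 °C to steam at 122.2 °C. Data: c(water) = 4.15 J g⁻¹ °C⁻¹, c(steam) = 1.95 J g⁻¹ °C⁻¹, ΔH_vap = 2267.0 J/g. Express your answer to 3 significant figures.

q = 566 kJ

q1 (heat water 80.5→100.0 °C): 236.9 × 4.15 × 19.5 = 19171 J
q2 (vaporize at 100 °C): 236.9 × 2267.0 = 537052 J
q3 (heat steam 100.0→122.2 °C): 236.9 × 1.95 × 22.2 = 10255 J
Total: 19171 + 537052 + 10255 = 566478 J = 566 kJ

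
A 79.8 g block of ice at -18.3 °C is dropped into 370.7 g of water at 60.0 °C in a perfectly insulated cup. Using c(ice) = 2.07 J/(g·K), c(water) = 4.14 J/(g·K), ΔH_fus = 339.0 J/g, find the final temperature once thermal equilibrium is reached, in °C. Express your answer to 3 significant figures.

Heat to bring ice to 0 °C and melt it: q₁ = 79.8×2.07×18.3 + 79.8×339.0 = 30075 J
Heat the water can supply cooling to 0 °C: 370.7×4.14×60.0 = 92081.9 J > q₁, so all ice melts.
Energy balance: 370.7×4.14×(60.0 − T) = 30075 + 79.8×4.14×(T − 0)
1534.698(60.0 − T) = 30075 + 330.372 T
92081.9 − 30075 = 1865.070 T
T = 62006.9 / 1865.070 = 33.246 °C

T_f = 33.2 °C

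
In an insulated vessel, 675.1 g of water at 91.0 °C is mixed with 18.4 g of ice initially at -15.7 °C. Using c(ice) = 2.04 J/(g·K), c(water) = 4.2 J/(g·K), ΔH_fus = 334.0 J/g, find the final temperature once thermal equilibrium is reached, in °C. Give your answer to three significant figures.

Heat to bring ice to 0 °C and melt it: q₁ = 18.4×2.04×15.7 + 18.4×334.0 = 6734.9 J
Heat the water can supply cooling to 0 °C: 675.1×4.2×91.0 = 258023 J > q₁, so all ice melts.
Energy balance: 675.1×4.2×(91.0 − T) = 6734.9 + 18.4×4.2×(T − 0)
2835.42(91.0 − T) = 6734.9 + 77.28 T
258023 − 6734.9 = 2912.70 T
T = 251288.1 / 2912.70 = 86.27 °C

T_f = 86.3 °C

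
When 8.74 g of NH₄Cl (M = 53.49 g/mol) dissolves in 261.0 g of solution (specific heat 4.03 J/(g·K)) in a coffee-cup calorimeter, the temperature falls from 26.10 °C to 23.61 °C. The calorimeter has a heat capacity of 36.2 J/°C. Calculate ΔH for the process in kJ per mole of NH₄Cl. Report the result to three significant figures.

|ΔT| = |23.61 − 26.10| = 2.49 °C
|q_surr| = (261.0 × 4.03 + 36.2) × 2.49 = 1088.03 × 2.49 = 2709 J
n(NH₄Cl) = 8.74 / 53.49 = 0.1634 mol
Temperature fell, so q_rxn = +|q_surr| = 2.709 kJ
ΔH = q_rxn / n = 16.58 kJ/mol

ΔH = 16.6 kJ/mol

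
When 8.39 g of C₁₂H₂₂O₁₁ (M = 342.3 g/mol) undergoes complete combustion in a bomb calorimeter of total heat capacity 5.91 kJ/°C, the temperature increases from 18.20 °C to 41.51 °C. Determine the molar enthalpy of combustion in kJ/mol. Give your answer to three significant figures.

ΔT = 41.51 − 18.20 = 23.31 °C
q_cal = C_cal × ΔT = 5.91 × 23.31 = 137.7621 kJ
n = 8.39 / 342.3 = 0.02451 mol
q_rxn = −q_cal = -137.7621 kJ
ΔH = -137.7621 / 0.02451 = -5621 kJ/mol

ΔH = -5620 kJ/mol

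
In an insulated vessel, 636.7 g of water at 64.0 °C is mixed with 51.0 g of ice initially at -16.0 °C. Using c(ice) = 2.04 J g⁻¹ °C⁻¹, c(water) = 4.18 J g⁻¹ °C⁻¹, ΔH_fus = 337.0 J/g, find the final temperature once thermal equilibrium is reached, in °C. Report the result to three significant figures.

Heat to bring ice to 0 °C and melt it: q₁ = 51.0×2.04×16.0 + 51.0×337.0 = 18852 J
Heat the water can supply cooling to 0 °C: 636.7×4.18×64.0 = 170330 J > q₁, so all ice melts.
Energy balance: 636.7×4.18×(64.0 − T) = 18852 + 51.0×4.18×(T − 0)
2661.406(64.0 − T) = 18852 + 213.18 T
170330 − 18852 = 2874.586 T
T = 151478 / 2874.586 = 52.70 °C

T_f = 52.7 °C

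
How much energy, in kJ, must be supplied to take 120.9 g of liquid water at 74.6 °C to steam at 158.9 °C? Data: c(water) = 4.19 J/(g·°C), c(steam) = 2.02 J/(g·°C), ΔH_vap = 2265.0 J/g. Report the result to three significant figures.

q1 (heat water 74.6→100.0 °C): 120.9 × 4.19 × 25.4 = 12867 J
q2 (vaporize at 100 °C): 120.9 × 2265.0 = 273839 J
q3 (heat steam 100.0→158.9 °C): 120.9 × 2.02 × 58.9 = 14384 J
Total: 12867 + 273839 + 14384 = 301090 J = 301 kJ

q = 301 kJ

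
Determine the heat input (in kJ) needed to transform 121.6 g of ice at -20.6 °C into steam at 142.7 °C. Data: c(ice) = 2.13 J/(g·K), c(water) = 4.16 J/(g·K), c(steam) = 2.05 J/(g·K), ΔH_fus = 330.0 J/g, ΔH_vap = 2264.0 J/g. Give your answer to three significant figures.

q = 382 kJ

q1 (heat ice -20.6→0.0 °C): 121.6 × 2.13 × 20.6 = 5336 J
q2 (melt at 0 °C): 121.6 × 330.0 = 40128 J
q3 (heat water 0.0→100.0 °C): 121.6 × 4.16 × 100.0 = 50586 J
q4 (vaporize at 100 °C): 121.6 × 2264.0 = 275302 J
q5 (heat steam 100.0→142.7 °C): 121.6 × 2.05 × 42.7 = 10644 J
Total: 5336 + 40128 + 50586 + 275302 + 10644 = 381996 J = 382 kJ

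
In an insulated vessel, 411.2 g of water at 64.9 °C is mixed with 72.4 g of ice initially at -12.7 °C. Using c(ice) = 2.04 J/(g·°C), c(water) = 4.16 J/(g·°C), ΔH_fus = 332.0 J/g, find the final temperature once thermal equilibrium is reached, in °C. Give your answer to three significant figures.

T_f = 42.3 °C

Heat to bring ice to 0 °C and melt it: q₁ = 72.4×2.04×12.7 + 72.4×332.0 = 25913 J
Heat the water can supply cooling to 0 °C: 411.2×4.16×64.9 = 111017 J > q₁, so all ice melts.
Energy balance: 411.2×4.16×(64.9 − T) = 25913 + 72.4×4.16×(T − 0)
1710.592(64.9 − T) = 25913 + 301.184 T
111017 − 25913 = 2011.776 T
T = 85104 / 2011.776 = 42.30 °C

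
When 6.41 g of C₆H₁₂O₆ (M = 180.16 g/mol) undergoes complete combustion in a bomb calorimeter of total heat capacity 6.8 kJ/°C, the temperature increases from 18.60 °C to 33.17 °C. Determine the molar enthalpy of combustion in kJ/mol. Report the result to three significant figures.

ΔH = -2780 kJ/mol

ΔT = 33.17 − 18.60 = 14.57 °C
q_cal = C_cal × ΔT = 6.8 × 14.57 = 99.076 kJ
n = 6.41 / 180.16 = 0.03558 mol
q_rxn = −q_cal = -99.076 kJ
ΔH = -99.076 / 0.03558 = -2784.6 kJ/mol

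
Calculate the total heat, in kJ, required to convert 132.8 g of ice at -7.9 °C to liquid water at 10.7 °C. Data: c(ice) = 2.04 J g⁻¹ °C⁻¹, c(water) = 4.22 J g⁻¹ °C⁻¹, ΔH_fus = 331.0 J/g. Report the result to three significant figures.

q = 52.1 kJ

q1 (heat ice -7.9→0.0 °C): 132.8 × 2.04 × 7.9 = 2140 J
q2 (melt at 0 °C): 132.8 × 331.0 = 43957 J
q3 (heat water 0.0→10.7 °C): 132.8 × 4.22 × 10.7 = 5996 J
Total: 2140 + 43957 + 5996 = 52093 J = 52.1 kJ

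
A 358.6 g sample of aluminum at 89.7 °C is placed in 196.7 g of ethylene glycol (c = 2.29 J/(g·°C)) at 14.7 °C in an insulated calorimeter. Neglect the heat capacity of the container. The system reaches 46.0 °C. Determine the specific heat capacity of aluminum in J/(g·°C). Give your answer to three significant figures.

q_gained = (196.7 × 2.29) × (46.0 − 14.7) = 14100 J
q_lost = 358.6 × c × (89.7 − 46.0) = 15670.82 c
Set equal: c = 14100 / 15670.82 = 0.900 J/(g·°C)

c = 0.900 J/(g·°C)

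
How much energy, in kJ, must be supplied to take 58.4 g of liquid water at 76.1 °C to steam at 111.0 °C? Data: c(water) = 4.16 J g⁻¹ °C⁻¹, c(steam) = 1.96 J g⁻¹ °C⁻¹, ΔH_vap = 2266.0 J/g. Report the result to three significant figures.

q1 (heat water 76.1→100.0 °C): 58.4 × 4.16 × 23.9 = 5806 J
q2 (vaporize at 100 °C): 58.4 × 2266.0 = 132334 J
q3 (heat steam 100.0→111.0 °C): 58.4 × 1.96 × 11.0 = 1259 J
Total: 5806 + 132334 + 1259 = 139399 J = 139 kJ

q = 139 kJ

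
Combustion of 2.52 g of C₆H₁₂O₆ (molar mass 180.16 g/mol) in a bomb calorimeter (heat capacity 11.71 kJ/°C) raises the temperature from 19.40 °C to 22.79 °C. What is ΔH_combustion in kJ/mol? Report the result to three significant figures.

ΔH = -2840 kJ/mol

ΔT = 22.79 − 19.40 = 3.39 °C
q_cal = C_cal × ΔT = 11.71 × 3.39 = 39.6969 kJ
n = 2.52 / 180.16 = 0.01399 mol
q_rxn = −q_cal = -39.6969 kJ
ΔH = -39.6969 / 0.01399 = -2838 kJ/mol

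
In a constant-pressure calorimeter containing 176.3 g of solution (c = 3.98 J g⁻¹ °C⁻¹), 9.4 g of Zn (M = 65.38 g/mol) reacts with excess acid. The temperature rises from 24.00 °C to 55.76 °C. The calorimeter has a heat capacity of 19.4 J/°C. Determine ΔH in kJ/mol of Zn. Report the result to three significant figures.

ΔH = -159 kJ/mol

|ΔT| = |55.76 − 24.00| = 31.76 °C
|q_surr| = (176.3 × 3.98 + 19.4) × 31.76 = 721.074 × 31.76 = 22900 J
n(Zn) = 9.4 / 65.38 = 0.1438 mol
Temperature rose, so q_rxn = −|q_surr| = -22.90 kJ
ΔH = q_rxn / n = -159.2 kJ/mol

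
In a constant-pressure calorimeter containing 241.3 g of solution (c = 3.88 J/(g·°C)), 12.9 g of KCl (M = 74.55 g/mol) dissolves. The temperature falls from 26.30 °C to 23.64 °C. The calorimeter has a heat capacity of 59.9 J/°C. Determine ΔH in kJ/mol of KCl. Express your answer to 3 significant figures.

ΔH = 15.3 kJ/mol

|ΔT| = |23.64 − 26.30| = 2.66 °C
|q_surr| = (241.3 × 3.88 + 59.9) × 2.66 = 996.144 × 2.66 = 2650 J
n(KCl) = 12.9 / 74.55 = 0.1730 mol
Temperature fell, so q_rxn = +|q_surr| = 2.650 kJ
ΔH = q_rxn / n = 15.32 kJ/mol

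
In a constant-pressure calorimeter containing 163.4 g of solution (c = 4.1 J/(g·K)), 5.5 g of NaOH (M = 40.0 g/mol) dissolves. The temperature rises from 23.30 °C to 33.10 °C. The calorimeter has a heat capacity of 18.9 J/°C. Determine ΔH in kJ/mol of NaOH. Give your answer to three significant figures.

ΔH = -49.1 kJ/mol

|ΔT| = |33.10 − 23.30| = 9.80 °C
|q_surr| = (163.4 × 4.1 + 18.9) × 9.80 = 688.84 × 9.80 = 6751 J
n(NaOH) = 5.5 / 40.0 = 0.1375 mol
Temperature rose, so q_rxn = −|q_surr| = -6.751 kJ
ΔH = q_rxn / n = -49.10 kJ/mol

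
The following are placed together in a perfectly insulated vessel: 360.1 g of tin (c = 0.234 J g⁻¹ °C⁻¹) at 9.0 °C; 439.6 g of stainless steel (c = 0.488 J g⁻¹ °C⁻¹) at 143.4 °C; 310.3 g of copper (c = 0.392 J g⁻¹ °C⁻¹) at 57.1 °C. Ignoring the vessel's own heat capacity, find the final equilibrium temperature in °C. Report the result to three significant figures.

Σ mᵢcᵢ(T − Tᵢ) = 0  ⇒  T = Σ mᵢcᵢTᵢ / Σ mᵢcᵢ
Σ mᵢcᵢ = 360.1×0.234 + 439.6×0.488 + 310.3×0.392 = 420.4258
Σ mᵢcᵢTᵢ = 84.2634×9.0 + 214.5248×143.4 + 121.6376×57.1 = 38467
T = 38467 / 420.4258 = 91.50 °C

T_f = 91.5 °C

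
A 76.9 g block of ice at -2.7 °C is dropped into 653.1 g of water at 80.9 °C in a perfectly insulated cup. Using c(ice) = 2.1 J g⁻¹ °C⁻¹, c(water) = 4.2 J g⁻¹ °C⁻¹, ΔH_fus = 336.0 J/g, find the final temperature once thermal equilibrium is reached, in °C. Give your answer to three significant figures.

Heat to bring ice to 0 °C and melt it: q₁ = 76.9×2.1×2.7 + 76.9×336.0 = 26274 J
Heat the water can supply cooling to 0 °C: 653.1×4.2×80.9 = 221910 J > q₁, so all ice melts.
Energy balance: 653.1×4.2×(80.9 − T) = 26274 + 76.9×4.2×(T − 0)
2743.02(80.9 − T) = 26274 + 322.98 T
221910 − 26274 = 3066.00 T
T = 195636 / 3066.00 = 63.81 °C

T_f = 63.8 °C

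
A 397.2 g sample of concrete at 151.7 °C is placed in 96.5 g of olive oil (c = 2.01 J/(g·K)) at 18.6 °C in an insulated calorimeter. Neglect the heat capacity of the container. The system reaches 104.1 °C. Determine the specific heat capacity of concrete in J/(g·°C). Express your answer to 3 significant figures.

c = 0.877 J/(g·°C)

q_gained = (96.5 × 2.01) × (104.1 − 18.6) = 16580 J
q_lost = 397.2 × c × (151.7 − 104.1) = 18906.72 c
Set equal: c = 16580 / 18906.72 = 0.877 J/(g·°C)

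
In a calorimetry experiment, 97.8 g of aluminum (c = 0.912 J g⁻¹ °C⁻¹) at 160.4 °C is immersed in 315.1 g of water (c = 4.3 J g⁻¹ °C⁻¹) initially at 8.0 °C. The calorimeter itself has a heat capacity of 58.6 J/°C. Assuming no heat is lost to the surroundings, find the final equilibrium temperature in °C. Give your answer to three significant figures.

Heat lost by aluminum = heat gained by water + calorimeter.
(97.8)(0.912)(160.4 − T) = [(315.1)(4.3) + 58.6](T − 8.0)
89.1936 (160.4 − T) = 1413.53 (T − 8.0)
14307 − 89.1936 T = 1413.53 T − 11308
25615 = 1502.7236 T
T = 17.046 °C

T_f = 17.0 °C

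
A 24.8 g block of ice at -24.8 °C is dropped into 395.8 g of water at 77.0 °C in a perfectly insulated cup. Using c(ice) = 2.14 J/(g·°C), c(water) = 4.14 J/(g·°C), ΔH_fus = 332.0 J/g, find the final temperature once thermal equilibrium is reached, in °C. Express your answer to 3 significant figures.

Heat to bring ice to 0 °C and melt it: q₁ = 24.8×2.14×24.8 + 24.8×332.0 = 9549.8 J
Heat the water can supply cooling to 0 °C: 395.8×4.14×77.0 = 126173 J > q₁, so all ice melts.
Energy balance: 395.8×4.14×(77.0 − T) = 9549.8 + 24.8×4.14×(T − 0)
1638.612(77.0 − T) = 9549.8 + 102.672 T
126173 − 9549.8 = 1741.284 T
T = 116623.2 / 1741.284 = 66.98 °C

T_f = 67.0 °C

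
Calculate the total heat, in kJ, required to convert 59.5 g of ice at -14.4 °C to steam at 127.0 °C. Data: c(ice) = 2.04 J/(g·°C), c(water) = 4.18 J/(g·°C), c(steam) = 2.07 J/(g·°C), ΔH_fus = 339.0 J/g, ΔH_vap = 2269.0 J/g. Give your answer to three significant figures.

q = 185 kJ

q1 (heat ice -14.4→0.0 °C): 59.5 × 2.04 × 14.4 = 1748 J
q2 (melt at 0 °C): 59.5 × 339.0 = 20171 J
q3 (heat water 0.0→100.0 °C): 59.5 × 4.18 × 100.0 = 24871 J
q4 (vaporize at 100 °C): 59.5 × 2269.0 = 135006 J
q5 (heat steam 100.0→127.0 °C): 59.5 × 2.07 × 27.0 = 3325 J
Total: 1748 + 20171 + 24871 + 135006 + 3325 = 185121 J = 185 kJ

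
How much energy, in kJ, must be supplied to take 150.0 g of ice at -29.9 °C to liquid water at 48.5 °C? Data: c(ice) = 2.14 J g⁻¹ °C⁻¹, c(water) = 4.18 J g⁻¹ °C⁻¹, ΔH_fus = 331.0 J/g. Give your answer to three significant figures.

q1 (heat ice -29.9→0.0 °C): 150.0 × 2.14 × 29.9 = 9598 J
q2 (melt at 0 °C): 150.0 × 331.0 = 49650 J
q3 (heat water 0.0→48.5 °C): 150.0 × 4.18 × 48.5 = 30410 J
Total: 9598 + 49650 + 30410 = 89658 J = 89.7 kJ

q = 89.7 kJ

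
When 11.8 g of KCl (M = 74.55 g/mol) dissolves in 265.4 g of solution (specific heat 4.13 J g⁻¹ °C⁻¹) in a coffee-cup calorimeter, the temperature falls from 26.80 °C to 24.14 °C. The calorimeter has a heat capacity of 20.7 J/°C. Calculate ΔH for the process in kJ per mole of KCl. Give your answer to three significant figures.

|ΔT| = |24.14 − 26.80| = 2.66 °C
|q_surr| = (265.4 × 4.13 + 20.7) × 2.66 = 1116.802 × 2.66 = 2971 J
n(KCl) = 11.8 / 74.55 = 0.1583 mol
Temperature fell, so q_rxn = +|q_surr| = 2.971 kJ
ΔH = q_rxn / n = 18.77 kJ/mol

ΔH = 18.8 kJ/mol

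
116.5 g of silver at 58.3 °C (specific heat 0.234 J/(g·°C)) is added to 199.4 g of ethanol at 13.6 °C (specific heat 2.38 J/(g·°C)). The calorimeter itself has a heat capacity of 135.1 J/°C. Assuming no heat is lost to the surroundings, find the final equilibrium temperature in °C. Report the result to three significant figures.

T_f = 15.5 °C

Heat lost by silver = heat gained by ethanol + calorimeter.
(116.5)(0.234)(58.3 − T) = [(199.4)(2.38) + 135.1](T − 13.6)
27.261 (58.3 − T) = 609.672 (T − 13.6)
1589.3 − 27.261 T = 609.672 T − 8291.5
9880.8 = 636.933 T
T = 15.51 °C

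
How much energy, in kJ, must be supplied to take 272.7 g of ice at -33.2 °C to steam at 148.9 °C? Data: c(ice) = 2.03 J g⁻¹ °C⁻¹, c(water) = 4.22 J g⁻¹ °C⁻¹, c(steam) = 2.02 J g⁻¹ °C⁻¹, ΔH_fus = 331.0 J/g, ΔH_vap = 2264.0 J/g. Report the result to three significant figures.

q1 (heat ice -33.2→0.0 °C): 272.7 × 2.03 × 33.2 = 18379 J
q2 (melt at 0 °C): 272.7 × 331.0 = 90264 J
q3 (heat water 0.0→100.0 °C): 272.7 × 4.22 × 100.0 = 115079 J
q4 (vaporize at 100 °C): 272.7 × 2264.0 = 617393 J
q5 (heat steam 100.0→148.9 °C): 272.7 × 2.02 × 48.9 = 26937 J
Total: 18379 + 90264 + 115079 + 617393 + 26937 = 868052 J = 868 kJ

q = 868 kJ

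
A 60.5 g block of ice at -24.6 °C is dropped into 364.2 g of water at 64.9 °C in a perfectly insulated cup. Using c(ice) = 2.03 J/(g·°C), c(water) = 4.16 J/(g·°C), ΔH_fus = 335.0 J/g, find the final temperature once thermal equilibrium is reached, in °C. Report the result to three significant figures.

Heat to bring ice to 0 °C and melt it: q₁ = 60.5×2.03×24.6 + 60.5×335.0 = 23289 J
Heat the water can supply cooling to 0 °C: 364.2×4.16×64.9 = 98328.2 J > q₁, so all ice melts.
Energy balance: 364.2×4.16×(64.9 − T) = 23289 + 60.5×4.16×(T − 0)
1515.072(64.9 − T) = 23289 + 251.68 T
98328.2 − 23289 = 1766.752 T
T = 75039.2 / 1766.752 = 42.47 °C

T_f = 42.5 °C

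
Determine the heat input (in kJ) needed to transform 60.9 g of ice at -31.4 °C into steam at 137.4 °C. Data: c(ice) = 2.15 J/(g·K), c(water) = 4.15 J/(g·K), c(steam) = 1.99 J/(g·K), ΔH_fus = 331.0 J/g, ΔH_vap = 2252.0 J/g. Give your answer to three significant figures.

q = 191 kJ

q1 (heat ice -31.4→0.0 °C): 60.9 × 2.15 × 31.4 = 4111 J
q2 (melt at 0 °C): 60.9 × 331.0 = 20158 J
q3 (heat water 0.0→100.0 °C): 60.9 × 4.15 × 100.0 = 25274 J
q4 (vaporize at 100 °C): 60.9 × 2252.0 = 137147 J
q5 (heat steam 100.0→137.4 °C): 60.9 × 1.99 × 37.4 = 4533 J
Total: 4111 + 20158 + 25274 + 137147 + 4533 = 191223 J = 191 kJ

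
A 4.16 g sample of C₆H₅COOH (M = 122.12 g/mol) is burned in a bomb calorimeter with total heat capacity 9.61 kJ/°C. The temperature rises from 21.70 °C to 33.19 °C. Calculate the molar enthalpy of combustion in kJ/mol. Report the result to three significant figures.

ΔH = -3240 kJ/mol

ΔT = 33.19 − 21.70 = 11.49 °C
q_cal = C_cal × ΔT = 9.61 × 11.49 = 110.4189 kJ
n = 4.16 / 122.12 = 0.03406 mol
q_rxn = −q_cal = -110.4189 kJ
ΔH = -110.4189 / 0.03406 = -3242 kJ/mol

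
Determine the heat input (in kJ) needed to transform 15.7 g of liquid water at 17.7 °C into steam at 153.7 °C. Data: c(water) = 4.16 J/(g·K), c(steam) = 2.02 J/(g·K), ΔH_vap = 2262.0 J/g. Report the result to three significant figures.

q = 42.6 kJ

q1 (heat water 17.7→100.0 °C): 15.7 × 4.16 × 82.3 = 5375 J
q2 (vaporize at 100 °C): 15.7 × 2262.0 = 35513 J
q3 (heat steam 100.0→153.7 °C): 15.7 × 2.02 × 53.7 = 1703 J
Total: 5375 + 35513 + 1703 = 42591 J = 42.6 kJ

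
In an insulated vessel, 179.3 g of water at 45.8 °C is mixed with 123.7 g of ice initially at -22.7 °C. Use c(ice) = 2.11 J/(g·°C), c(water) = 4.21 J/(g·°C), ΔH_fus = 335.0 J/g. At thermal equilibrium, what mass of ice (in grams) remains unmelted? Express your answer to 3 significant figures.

m_ice remaining = 38.2 g

Heat to warm all ice to 0 °C: 123.7×2.11×22.7 = 5924.9 J
Heat released by water cooling to 0 °C: 179.3×4.21×45.8 = 34572 J
34572 J < 5924.9 + 123.7×335.0 = 47364.4 J, so not all ice melts; final T = 0 °C.
Heat left for melting: 34572 − 5924.9 = 28647.1 J
Mass melted = 28647.1 / 335.0 = 85.51 g
Ice remaining = 123.7 − 85.51 = 38.19 g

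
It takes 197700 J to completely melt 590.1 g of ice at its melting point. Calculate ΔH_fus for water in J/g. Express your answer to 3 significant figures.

ΔH_fus = q / m = 197700 / 590.1 = 335 J/g

ΔH_fus = 335 J/g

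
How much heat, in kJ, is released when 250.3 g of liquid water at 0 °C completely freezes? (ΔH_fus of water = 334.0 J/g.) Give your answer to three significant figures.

q = m × ΔH_fus = 250.3 × 334.0 = 83600 J = 83.6 kJ

q = 83.6 kJ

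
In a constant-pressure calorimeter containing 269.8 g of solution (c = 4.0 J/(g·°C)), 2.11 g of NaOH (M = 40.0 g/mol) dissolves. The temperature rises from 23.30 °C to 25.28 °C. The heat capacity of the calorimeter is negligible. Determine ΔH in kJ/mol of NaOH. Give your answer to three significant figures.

ΔH = -40.5 kJ/mol

|ΔT| = |25.28 − 23.30| = 1.98 °C
|q_surr| = (269.8 × 4.0) × 1.98 = 1079.2 × 1.98 = 2137 J
n(NaOH) = 2.11 / 40.0 = 0.05275 mol
Temperature rose, so q_rxn = −|q_surr| = -2.137 kJ
ΔH = q_rxn / n = -40.51 kJ/mol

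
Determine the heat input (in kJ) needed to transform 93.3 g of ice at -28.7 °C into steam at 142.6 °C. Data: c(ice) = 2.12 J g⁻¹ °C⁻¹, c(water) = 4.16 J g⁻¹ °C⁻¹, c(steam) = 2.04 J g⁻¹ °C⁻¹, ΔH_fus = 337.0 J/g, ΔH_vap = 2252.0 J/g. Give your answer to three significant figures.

q1 (heat ice -28.7→0.0 °C): 93.3 × 2.12 × 28.7 = 5677 J
q2 (melt at 0 °C): 93.3 × 337.0 = 31442 J
q3 (heat water 0.0→100.0 °C): 93.3 × 4.16 × 100.0 = 38813 J
q4 (vaporize at 100 °C): 93.3 × 2252.0 = 210112 J
q5 (heat steam 100.0→142.6 °C): 93.3 × 2.04 × 42.6 = 8108 J
Total: 5677 + 31442 + 38813 + 210112 + 8108 = 294152 J = 294 kJ

q = 294 kJ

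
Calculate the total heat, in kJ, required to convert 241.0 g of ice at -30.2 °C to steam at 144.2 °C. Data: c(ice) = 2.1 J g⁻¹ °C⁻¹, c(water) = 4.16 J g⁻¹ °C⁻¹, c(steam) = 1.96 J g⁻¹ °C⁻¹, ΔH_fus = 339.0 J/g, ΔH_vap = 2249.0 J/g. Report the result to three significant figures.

q = 760 kJ

q1 (heat ice -30.2→0.0 °C): 241.0 × 2.1 × 30.2 = 15284 J
q2 (melt at 0 °C): 241.0 × 339.0 = 81699 J
q3 (heat water 0.0→100.0 °C): 241.0 × 4.16 × 100.0 = 100256 J
q4 (vaporize at 100 °C): 241.0 × 2249.0 = 542009 J
q5 (heat steam 100.0→144.2 °C): 241.0 × 1.96 × 44.2 = 20878 J
Total: 15284 + 81699 + 100256 + 542009 + 20878 = 760126 J = 760 kJ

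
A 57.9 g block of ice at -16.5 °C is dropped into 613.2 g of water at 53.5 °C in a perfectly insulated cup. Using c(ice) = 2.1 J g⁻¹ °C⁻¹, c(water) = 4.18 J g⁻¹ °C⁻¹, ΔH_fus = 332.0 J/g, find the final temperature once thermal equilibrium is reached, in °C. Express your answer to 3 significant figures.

T_f = 41.3 °C

Heat to bring ice to 0 °C and melt it: q₁ = 57.9×2.1×16.5 + 57.9×332.0 = 21229 J
Heat the water can supply cooling to 0 °C: 613.2×4.18×53.5 = 137130 J > q₁, so all ice melts.
Energy balance: 613.2×4.18×(53.5 − T) = 21229 + 57.9×4.18×(T − 0)
2563.176(53.5 − T) = 21229 + 242.022 T
137130 − 21229 = 2805.198 T
T = 115901 / 2805.198 = 41.32 °C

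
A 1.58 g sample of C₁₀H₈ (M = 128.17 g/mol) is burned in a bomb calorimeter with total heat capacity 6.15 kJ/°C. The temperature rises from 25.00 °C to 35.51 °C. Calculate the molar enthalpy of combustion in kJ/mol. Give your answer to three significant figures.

ΔT = 35.51 − 25.00 = 10.51 °C
q_cal = C_cal × ΔT = 6.15 × 10.51 = 64.6365 kJ
n = 1.58 / 128.17 = 0.01233 mol
q_rxn = −q_cal = -64.6365 kJ
ΔH = -64.6365 / 0.01233 = -5242 kJ/mol

ΔH = -5240 kJ/mol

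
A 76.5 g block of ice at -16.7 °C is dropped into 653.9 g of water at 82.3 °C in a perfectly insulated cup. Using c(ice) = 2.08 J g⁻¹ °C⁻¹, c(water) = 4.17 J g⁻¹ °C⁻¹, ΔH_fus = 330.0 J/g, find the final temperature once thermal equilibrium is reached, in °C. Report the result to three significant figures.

T_f = 64.5 °C

Heat to bring ice to 0 °C and melt it: q₁ = 76.5×2.08×16.7 + 76.5×330.0 = 27902 J
Heat the water can supply cooling to 0 °C: 653.9×4.17×82.3 = 224413 J > q₁, so all ice melts.
Energy balance: 653.9×4.17×(82.3 − T) = 27902 + 76.5×4.17×(T − 0)
2726.763(82.3 − T) = 27902 + 319.005 T
224413 − 27902 = 3045.768 T
T = 196511 / 3045.768 = 64.52 °C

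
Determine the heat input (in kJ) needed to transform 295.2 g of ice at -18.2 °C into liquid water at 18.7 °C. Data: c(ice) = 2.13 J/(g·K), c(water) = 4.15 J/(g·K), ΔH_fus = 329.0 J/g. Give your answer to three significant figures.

q = 131 kJ

q1 (heat ice -18.2→0.0 °C): 295.2 × 2.13 × 18.2 = 11444 J
q2 (melt at 0 °C): 295.2 × 329.0 = 97121 J
q3 (heat water 0.0→18.7 °C): 295.2 × 4.15 × 18.7 = 22909 J
Total: 11444 + 97121 + 22909 = 131474 J = 131 kJ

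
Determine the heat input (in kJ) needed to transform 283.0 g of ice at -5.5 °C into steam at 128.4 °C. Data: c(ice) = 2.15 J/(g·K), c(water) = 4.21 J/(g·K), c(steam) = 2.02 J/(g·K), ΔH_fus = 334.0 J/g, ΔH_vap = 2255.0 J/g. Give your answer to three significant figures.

q1 (heat ice -5.5→0.0 °C): 283.0 × 2.15 × 5.5 = 3346 J
q2 (melt at 0 °C): 283.0 × 334.0 = 94522 J
q3 (heat water 0.0→100.0 °C): 283.0 × 4.21 × 100.0 = 119143 J
q4 (vaporize at 100 °C): 283.0 × 2255.0 = 638165 J
q5 (heat steam 100.0→128.4 °C): 283.0 × 2.02 × 28.4 = 16235 J
Total: 3346 + 94522 + 119143 + 638165 + 16235 = 871411 J = 871 kJ

q = 871 kJ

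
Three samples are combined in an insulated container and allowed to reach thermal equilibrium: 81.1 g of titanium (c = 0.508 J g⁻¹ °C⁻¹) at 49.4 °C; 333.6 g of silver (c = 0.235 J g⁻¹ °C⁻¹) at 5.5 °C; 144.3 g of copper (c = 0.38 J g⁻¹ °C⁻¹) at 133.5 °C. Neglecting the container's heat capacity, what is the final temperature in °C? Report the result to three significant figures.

T_f = 56.1 °C

Σ mᵢcᵢ(T − Tᵢ) = 0  ⇒  T = Σ mᵢcᵢTᵢ / Σ mᵢcᵢ
Σ mᵢcᵢ = 81.1×0.508 + 333.6×0.235 + 144.3×0.38 = 174.4288
Σ mᵢcᵢTᵢ = 41.1988×49.4 + 78.396×5.5 + 54.834×133.5 = 9786.7
T = 9786.7 / 174.4288 = 56.11 °C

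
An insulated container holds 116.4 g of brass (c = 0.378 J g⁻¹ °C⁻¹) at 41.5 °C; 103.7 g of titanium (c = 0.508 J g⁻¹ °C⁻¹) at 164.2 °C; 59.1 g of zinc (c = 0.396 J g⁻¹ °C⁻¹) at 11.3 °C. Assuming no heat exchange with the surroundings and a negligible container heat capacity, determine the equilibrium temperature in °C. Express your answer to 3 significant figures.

T_f = 89.4 °C

Σ mᵢcᵢ(T − Tᵢ) = 0  ⇒  T = Σ mᵢcᵢTᵢ / Σ mᵢcᵢ
Σ mᵢcᵢ = 116.4×0.378 + 103.7×0.508 + 59.1×0.396 = 120.0824
Σ mᵢcᵢTᵢ = 43.9992×41.5 + 52.6796×164.2 + 23.4036×11.3 = 10740
T = 10740 / 120.0824 = 89.44 °C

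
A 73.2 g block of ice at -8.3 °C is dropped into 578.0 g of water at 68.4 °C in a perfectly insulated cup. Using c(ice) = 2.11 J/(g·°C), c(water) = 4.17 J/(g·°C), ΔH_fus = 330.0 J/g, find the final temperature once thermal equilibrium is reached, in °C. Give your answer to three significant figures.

Heat to bring ice to 0 °C and melt it: q₁ = 73.2×2.11×8.3 + 73.2×330.0 = 25438 J
Heat the water can supply cooling to 0 °C: 578.0×4.17×68.4 = 164862 J > q₁, so all ice melts.
Energy balance: 578.0×4.17×(68.4 − T) = 25438 + 73.2×4.17×(T − 0)
2410.26(68.4 − T) = 25438 + 305.244 T
164862 − 25438 = 2715.504 T
T = 139424 / 2715.504 = 51.34 °C

T_f = 51.3 °C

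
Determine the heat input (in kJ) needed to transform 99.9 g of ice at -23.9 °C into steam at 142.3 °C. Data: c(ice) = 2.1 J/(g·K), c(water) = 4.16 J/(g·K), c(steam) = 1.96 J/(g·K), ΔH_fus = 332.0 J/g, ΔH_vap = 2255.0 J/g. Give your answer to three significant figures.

q = 313 kJ

q1 (heat ice -23.9→0.0 °C): 99.9 × 2.1 × 23.9 = 5014 J
q2 (melt at 0 °C): 99.9 × 332.0 = 33167 J
q3 (heat water 0.0→100.0 °C): 99.9 × 4.16 × 100.0 = 41558 J
q4 (vaporize at 100 °C): 99.9 × 2255.0 = 225275 J
q5 (heat steam 100.0→142.3 °C): 99.9 × 1.96 × 42.3 = 8283 J
Total: 5014 + 33167 + 41558 + 225275 + 8283 = 313297 J = 313 kJ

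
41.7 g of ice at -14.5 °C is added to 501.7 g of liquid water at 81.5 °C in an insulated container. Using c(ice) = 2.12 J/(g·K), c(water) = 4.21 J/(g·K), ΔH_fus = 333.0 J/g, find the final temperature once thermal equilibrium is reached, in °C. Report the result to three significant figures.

T_f = 68.6 °C

Heat to bring ice to 0 °C and melt it: q₁ = 41.7×2.12×14.5 + 41.7×333.0 = 15168 J
Heat the water can supply cooling to 0 °C: 501.7×4.21×81.5 = 172141 J > q₁, so all ice melts.
Energy balance: 501.7×4.21×(81.5 − T) = 15168 + 41.7×4.21×(T − 0)
2112.157(81.5 − T) = 15168 + 175.557 T
172141 − 15168 = 2287.714 T
T = 156973 / 2287.714 = 68.62 °C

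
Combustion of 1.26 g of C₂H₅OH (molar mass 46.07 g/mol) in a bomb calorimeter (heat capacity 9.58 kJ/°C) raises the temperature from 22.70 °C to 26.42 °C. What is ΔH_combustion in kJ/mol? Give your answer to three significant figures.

ΔT = 26.42 − 22.70 = 3.72 °C
q_cal = C_cal × ΔT = 9.58 × 3.72 = 35.6376 kJ
n = 1.26 / 46.07 = 0.02735 mol
q_rxn = −q_cal = -35.6376 kJ
ΔH = -35.6376 / 0.02735 = -1303 kJ/mol

ΔH = -1300 kJ/mol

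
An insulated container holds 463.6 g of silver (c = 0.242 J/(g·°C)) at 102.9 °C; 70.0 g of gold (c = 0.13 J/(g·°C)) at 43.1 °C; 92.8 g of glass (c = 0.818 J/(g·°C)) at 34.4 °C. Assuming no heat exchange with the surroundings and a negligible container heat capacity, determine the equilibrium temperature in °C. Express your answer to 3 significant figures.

Σ mᵢcᵢ(T − Tᵢ) = 0  ⇒  T = Σ mᵢcᵢTᵢ / Σ mᵢcᵢ
Σ mᵢcᵢ = 463.6×0.242 + 70.0×0.13 + 92.8×0.818 = 197.2016
Σ mᵢcᵢTᵢ = 112.1912×102.9 + 9.1×43.1 + 75.9104×34.4 = 14548
T = 14548 / 197.2016 = 73.77 °C

T_f = 73.8 °C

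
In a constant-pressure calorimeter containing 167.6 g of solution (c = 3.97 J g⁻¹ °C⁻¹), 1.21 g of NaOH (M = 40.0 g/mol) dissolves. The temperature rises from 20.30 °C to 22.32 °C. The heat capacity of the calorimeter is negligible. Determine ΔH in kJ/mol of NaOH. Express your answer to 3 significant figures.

ΔH = -44.4 kJ/mol

|ΔT| = |22.32 − 20.30| = 2.02 °C
|q_surr| = (167.6 × 3.97) × 2.02 = 665.372 × 2.02 = 1344 J
n(NaOH) = 1.21 / 40.0 = 0.03025 mol
Temperature rose, so q_rxn = −|q_surr| = -1.344 kJ
ΔH = q_rxn / n = -44.43 kJ/mol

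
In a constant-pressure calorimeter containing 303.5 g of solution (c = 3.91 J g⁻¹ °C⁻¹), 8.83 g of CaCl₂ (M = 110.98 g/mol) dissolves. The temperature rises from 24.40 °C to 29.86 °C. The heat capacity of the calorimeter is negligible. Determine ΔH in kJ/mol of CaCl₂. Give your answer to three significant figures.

ΔH = -81.4 kJ/mol

|ΔT| = |29.86 − 24.40| = 5.46 °C
|q_surr| = (303.5 × 3.91) × 5.46 = 1186.685 × 5.46 = 6479 J
n(CaCl₂) = 8.83 / 110.98 = 0.07956 mol
Temperature rose, so q_rxn = −|q_surr| = -6.479 kJ
ΔH = q_rxn / n = -81.44 kJ/mol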